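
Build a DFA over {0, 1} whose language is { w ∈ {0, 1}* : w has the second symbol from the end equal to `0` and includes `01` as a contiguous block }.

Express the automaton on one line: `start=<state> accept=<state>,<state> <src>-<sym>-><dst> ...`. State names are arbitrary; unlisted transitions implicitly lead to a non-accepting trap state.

Handle the two conditions separately and then intersect. One (7 states) tracks the last 2 symbols read; the other (3 states) tracks whether and how much of `01` has been seen. Each combined state is a pair, one component from each; accept when both components accept.
With 10 states:
        0   1  
>  S0   S1  S2 
   S1   S3  S4 
   S2   S5  S6 
   S3   S3  S4 
 * S4   S7  S8 
   S5   S3  S4 
   S6   S5  S6 
   S7   S9  S4 
   S8   S7  S8 
 * S9   S9  S4 
(> = start, * = accepting)

start=S0 accept=S4,S9 S0-0->S1 S0-1->S2 S1-0->S3 S1-1->S4 S2-0->S5 S2-1->S6 S3-0->S3 S3-1->S4 S4-0->S7 S4-1->S8 S5-0->S3 S5-1->S4 S6-0->S5 S6-1->S6 S7-0->S9 S7-1->S4 S8-0->S7 S8-1->S8 S9-0->S9 S9-1->S4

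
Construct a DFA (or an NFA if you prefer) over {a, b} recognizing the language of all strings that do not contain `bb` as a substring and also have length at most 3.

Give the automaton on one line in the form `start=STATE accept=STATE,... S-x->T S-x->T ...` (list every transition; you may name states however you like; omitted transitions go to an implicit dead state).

Build one automaton per condition and run them in lockstep. The first has 3 states tracking partial matches of the forbidden pattern `bb`; the second has 5 states tracking the input length, saturating at 4. A product state is a pair (one from each), accepting exactly when both do. After merging equivalent states the machine shrinks.
        a   b  
>* q0   q1  q2 
 * q1   q3  q4 
 * q2   q3  q5 
 * q3   q6  q6 
 * q4   q6  q5 
   q5   q5  q5 
 * q6   q5  q5 
(> = start, * = accepting)

start=q0 accept=q0,q1,q2,q3,q4,q6 q0-a->q1 q0-b->q2 q1-a->q3 q1-b->q4 q2-a->q3 q2-b->q5 q3-a->q6 q3-b->q6 q4-a->q6 q4-b->q5 q5-a->q5 q5-b->q5 q6-a->q5 q6-b->q5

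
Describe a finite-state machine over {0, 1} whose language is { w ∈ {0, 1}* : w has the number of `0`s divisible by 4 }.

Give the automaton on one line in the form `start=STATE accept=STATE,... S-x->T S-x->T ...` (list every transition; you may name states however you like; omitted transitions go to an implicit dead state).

start=q0 accept=q0 q0-0->q1 q0-1->q0 q1-0->q2 q1-1->q1 q2-0->q3 q2-1->q2 q3-0->q0 q3-1->q3

Keep the running count of `0`s modulo 4: each `0` advances along the cycle q0 → q1 → q2 → q3 → q0 while other symbols loop. Accept at q0.
        0   1  
>* q0   q1  q0 
   q1   q2  q1 
   q2   q3  q2 
   q3   q0  q3 
(> = start, * = accepting)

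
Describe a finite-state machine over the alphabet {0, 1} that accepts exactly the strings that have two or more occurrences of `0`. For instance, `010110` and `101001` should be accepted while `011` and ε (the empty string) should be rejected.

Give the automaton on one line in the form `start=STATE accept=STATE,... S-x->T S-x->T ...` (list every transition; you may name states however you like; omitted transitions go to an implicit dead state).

start=A accept=C,D A-0->B A-1->A B-0->C B-1->B C-0->D C-1->C D-0->D D-1->D

Count `0`s, saturating at 3: states A through C mean 0 through 2 `0`s seen; D means more than 2. Each `0` increments (capped at D); other symbols loop. Accept from {C, D}.
       0  1 
>  A   B  A 
   B   C  B 
 * C   D  C 
 * D   D  D 
(> = start, * = accepting)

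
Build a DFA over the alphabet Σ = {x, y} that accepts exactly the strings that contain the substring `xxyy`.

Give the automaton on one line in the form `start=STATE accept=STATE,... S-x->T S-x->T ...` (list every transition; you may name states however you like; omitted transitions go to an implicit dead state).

States A..D record the length of the longest prefix of `xxyy` that matches the current input suffix. Reaching E means `xxyy` has been seen, and we stay there forever. Accept from E.
       x  y 
>  A   B  A 
   B   C  A 
   C   C  D 
   D   B  E 
 * E   E  E 
(> = start, * = accepting)

start=A accept=E A-x->B A-y->A B-x->C B-y->A C-x->C C-y->D D-x->B D-y->E E-x->E E-y->E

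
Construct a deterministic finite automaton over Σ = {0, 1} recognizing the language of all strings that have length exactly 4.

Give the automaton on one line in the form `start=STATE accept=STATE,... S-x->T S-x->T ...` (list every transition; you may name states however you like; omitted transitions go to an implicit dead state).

We only need to distinguish lengths 0, 1, …, 4, and '>4'. Chain s0 → s1 → s2 → s3 → s4 → s5 on every symbol, with s5 looping. Accepting states: {s4}.
        0   1  
>  s0   s1  s1 
   s1   s2  s2 
   s2   s3  s3 
   s3   s4  s4 
 * s4   s5  s5 
   s5   s5  s5 
(> = start, * = accepting)

start=s0 accept=s4 s0-0->s1 s0-1->s1 s1-0->s2 s1-1->s2 s2-0->s3 s2-1->s3 s3-0->s4 s3-1->s4 s4-0->s5 s4-1->s5 s5-0->s5 s5-1->s5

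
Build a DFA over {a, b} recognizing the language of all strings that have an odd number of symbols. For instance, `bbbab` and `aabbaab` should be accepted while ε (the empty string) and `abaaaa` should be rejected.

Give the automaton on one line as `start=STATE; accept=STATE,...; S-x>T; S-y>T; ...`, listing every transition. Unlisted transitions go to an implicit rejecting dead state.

Only the length mod 2 matters, so use a 2-cycle: from any state, every input symbol moves to the next state, wrapping q1 back to q0. Mark q1 accepting.
A 2-state machine:
        a   b  
>  q0   q1  q1 
 * q1   q0  q0 
(> = start, * = accepting)

start=q0; accept=q1; q0-a>q1; q0-b>q1; q1-a>q0; q1-b>q0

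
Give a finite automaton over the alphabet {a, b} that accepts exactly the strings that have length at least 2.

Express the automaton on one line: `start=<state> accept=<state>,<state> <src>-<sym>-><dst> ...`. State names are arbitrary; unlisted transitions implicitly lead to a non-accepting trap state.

start=q0 accept=q2,q3 q0-a->q1 q0-b->q1 q1-a->q2 q1-b->q2 q2-a->q3 q2-b->q3 q3-a->q3 q3-b->q3

Count input length up to 3: every symbol moves from q0 toward q3, which means 'more than 2' and absorbs. Accept from {q2, q3}.
4 states suffice.
        a   b  
>  q0   q1  q1 
   q1   q2  q2 
 * q2   q3  q3 
 * q3   q3  q3 
(> = start, * = accepting)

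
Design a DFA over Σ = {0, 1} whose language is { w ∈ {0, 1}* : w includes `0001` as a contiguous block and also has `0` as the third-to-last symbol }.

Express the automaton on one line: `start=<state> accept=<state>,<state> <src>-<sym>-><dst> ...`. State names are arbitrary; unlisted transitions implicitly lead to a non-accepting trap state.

Handle the two conditions separately and then intersect. The first has 5 states tracking whether and how much of `0001` has been seen; the second has 15 states tracking the last 3 symbols read. A product state is a pair (one from each), accepting exactly when both do. After merging equivalent states the machine shrinks.
A 12-state machine:
       0  1 
>  A   B  A 
   B   C  A 
   C   D  A 
   D   D  E 
 * E   F  G 
 * F   H  I 
 * G   J  K 
   H   L  E 
   I   F  G 
   J   H  I 
   K   J  K 
 * L   L  E 
(> = start, * = accepting)

start=A accept=E,F,G,L A-0->B A-1->A B-0->C B-1->A C-0->D C-1->A D-0->D D-1->E E-0->F E-1->G F-0->H F-1->I G-0->J G-1->K H-0->L H-1->E I-0->F I-1->G J-0->H J-1->I K-0->J K-1->K L-0->L L-1->E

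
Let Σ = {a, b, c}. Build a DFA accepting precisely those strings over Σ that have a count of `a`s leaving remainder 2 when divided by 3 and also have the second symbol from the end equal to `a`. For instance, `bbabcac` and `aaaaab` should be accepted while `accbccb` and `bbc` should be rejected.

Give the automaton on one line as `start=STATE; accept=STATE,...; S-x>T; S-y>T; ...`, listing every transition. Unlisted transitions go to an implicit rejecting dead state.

Run two small machines in parallel and take their product. One (3 states) tracks the count of `a`s modulo 3; the other (13 states) tracks the last 2 symbols read. Each combined state is a pair, one component from each; accept when both components accept. Minimizing collapses redundant product states.
A 7-state machine:
        a   b   c  
>  q0   q1  q0  q0 
   q1   q2  q3  q3 
 * q2   q0  q4  q4 
   q3   q5  q3  q3 
 * q4   q0  q6  q6 
   q5   q0  q4  q4 
   q6   q0  q6  q6 
(> = start, * = accepting)

start=q0; accept=q2,q4; q0-a>q1; q0-b>q0; q0-c>q0; q1-a>q2; q1-b>q3; q1-c>q3; q2-a>q0; q2-b>q4; q2-c>q4; q3-a>q5; q3-b>q3; q3-c>q3; q4-a>q0; q4-b>q6; q4-c>q6; q5-a>q0; q5-b>q4; q5-c>q4; q6-a>q0; q6-b>q6; q6-c>q6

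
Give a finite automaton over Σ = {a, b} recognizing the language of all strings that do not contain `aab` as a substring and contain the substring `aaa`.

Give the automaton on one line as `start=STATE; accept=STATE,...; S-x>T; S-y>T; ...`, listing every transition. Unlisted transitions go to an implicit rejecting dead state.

Build one automaton per condition and run them in lockstep. One (4 states) tracks partial matches of the forbidden pattern `aab`; the other (4 states) tracks whether and how much of `aaa` has been seen. Each combined state is a pair, one component from each; accept when both components accept. Minimizing collapses redundant product states.
5 states suffice.
        a   b  
>  q0   q1  q0 
   q1   q2  q0 
   q2   q3  q4 
 * q3   q3  q4 
   q4   q4  q4 
(> = start, * = accepting)

start=q0; accept=q3; q0-a>q1; q0-b>q0; q1-a>q2; q1-b>q0; q2-a>q3; q2-b>q4; q3-a>q3; q3-b>q4; q4-a>q4; q4-b>q4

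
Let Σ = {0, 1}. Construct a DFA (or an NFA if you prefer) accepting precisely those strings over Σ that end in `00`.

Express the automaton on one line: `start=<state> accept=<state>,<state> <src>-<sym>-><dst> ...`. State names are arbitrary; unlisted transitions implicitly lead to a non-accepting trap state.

start=S0 accept=S2 S0-0->S1 S0-1->S0 S1-0->S2 S1-1->S0 S2-0->S2 S2-1->S0

Remember how much of `00` the current input suffix matches. State S0 means no match yet; S1 means the last symbol is `0`; S2 means the last 2 symbols are `00`. Only S2 accepts. On a mismatch, fall back to the longest proper suffix that is still a prefix of `00`.
A 3-state machine:
        0   1  
>  S0   S1  S0 
   S1   S2  S0 
 * S2   S2  S0 
(> = start, * = accepting)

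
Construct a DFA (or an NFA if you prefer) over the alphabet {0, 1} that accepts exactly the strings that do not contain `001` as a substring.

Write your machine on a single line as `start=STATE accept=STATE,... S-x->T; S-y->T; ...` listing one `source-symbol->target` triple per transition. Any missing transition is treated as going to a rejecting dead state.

start=s0; accept=s0,s1,s2; s0-0->s1; s0-1->s0; s1-0->s2; s1-1->s0; s2-0->s2; s2-1->s3; s3-0->s3; s3-1->s3

Track partial matches of the forbidden pattern `001`. State s3 is a dead state reached once `001` has occurred; every other state accepts. s0 means no part of `001` is currently matched.
A 4-state machine:
        0   1  
>* s0   s1  s0 
 * s1   s2  s0 
 * s2   s2  s3 
   s3   s3  s3 
(> = start, * = accepting)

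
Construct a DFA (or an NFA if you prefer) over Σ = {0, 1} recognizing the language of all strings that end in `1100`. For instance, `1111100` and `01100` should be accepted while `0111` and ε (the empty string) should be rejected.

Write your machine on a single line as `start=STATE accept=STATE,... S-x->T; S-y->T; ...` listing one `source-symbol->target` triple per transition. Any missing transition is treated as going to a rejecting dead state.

Remember how much of `1100` the current input suffix matches. State A means no match yet; B means the last symbol is `1`; C means the last 2 symbols are `11`; D means the last 3 symbols are `110`; E means the last 4 symbols are `1100`. Only E accepts. On a mismatch, fall back to the longest proper suffix that is still a prefix of `1100`.
With 5 states:
       0  1 
>  A   A  B 
   B   A  C 
   C   D  C 
   D   E  B 
 * E   A  B 
(> = start, * = accepting)

start=A; accept=E; A-0->A; A-1->B; B-0->A; B-1->C; C-0->D; C-1->C; D-0->E; D-1->B; E-0->A; E-1->B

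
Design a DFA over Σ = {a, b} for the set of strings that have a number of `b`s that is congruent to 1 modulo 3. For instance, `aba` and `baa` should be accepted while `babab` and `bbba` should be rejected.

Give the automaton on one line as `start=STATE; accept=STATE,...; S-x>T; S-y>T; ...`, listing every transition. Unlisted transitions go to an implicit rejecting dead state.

The only thing that matters is how many `b`s have appeared, reduced mod 3. Use one state per residue: q0 for 0, …, q2 for 2. Reading `b` moves to the next residue; anything else stays put. q1 is accepting.
With 3 states:
        a   b  
>  q0   q0  q1 
 * q1   q1  q2 
   q2   q2  q0 
(> = start, * = accepting)

start=q0; accept=q1; q0-a>q0; q0-b>q1; q1-a>q1; q1-b>q2; q2-a>q2; q2-b>q0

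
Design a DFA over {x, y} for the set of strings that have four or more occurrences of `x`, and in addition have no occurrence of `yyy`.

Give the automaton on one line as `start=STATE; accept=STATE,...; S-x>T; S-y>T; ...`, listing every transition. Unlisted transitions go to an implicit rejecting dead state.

Handle the two conditions separately and then intersect. One (6 states) tracks the count of `x`s, saturating at 5; the other (4 states) tracks partial matches of the forbidden pattern `yyy`. Each combined state is a pair, one component from each; accept when both components accept.
With 24 states:
       x  y 
>  A   B  C 
   B   D  E 
   C   B  F 
   D   G  H 
   E   D  I 
   F   B  J 
   G   K  L 
   H   G  M 
   I   D  N 
   J   N  J 
 * K   O  P 
   L   K  Q 
   M   G  R 
   N   R  N 
 * O   O  S 
 * P   O  T 
   Q   K  U 
   R   U  R 
 * S   O  V 
 * T   O  W 
   U   W  U 
 * V   O  X 
   W   X  W 
   X   X  X 
(> = start, * = accepting)

start=A; accept=K,O,P,S,T,V; A-x>B; A-y>C; B-x>D; B-y>E; C-x>B; C-y>F; D-x>G; D-y>H; E-x>D; E-y>I; F-x>B; F-y>J; G-x>K; G-y>L; H-x>G; H-y>M; I-x>D; I-y>N; J-x>N; J-y>J; K-x>O; K-y>P; L-x>K; L-y>Q; M-x>G; M-y>R; N-x>R; N-y>N; O-x>O; O-y>S; P-x>O; P-y>T; Q-x>K; Q-y>U; R-x>U; R-y>R; S-x>O; S-y>V; T-x>O; T-y>W; U-x>W; U-y>U; V-x>O; V-y>X; W-x>X; W-y>W; X-x>X; X-y>X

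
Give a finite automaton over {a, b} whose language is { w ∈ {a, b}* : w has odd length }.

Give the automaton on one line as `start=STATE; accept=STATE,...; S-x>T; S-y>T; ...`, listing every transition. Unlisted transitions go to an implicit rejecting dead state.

Count input length modulo 2: every symbol advances one step around the cycle q0 → q1 → q0. Accept at q1.
        a   b  
>  q0   q1  q1 
 * q1   q0  q0 
(> = start, * = accepting)

start=q0; accept=q1; q0-a>q1; q0-b>q1; q1-a>q0; q1-b>q0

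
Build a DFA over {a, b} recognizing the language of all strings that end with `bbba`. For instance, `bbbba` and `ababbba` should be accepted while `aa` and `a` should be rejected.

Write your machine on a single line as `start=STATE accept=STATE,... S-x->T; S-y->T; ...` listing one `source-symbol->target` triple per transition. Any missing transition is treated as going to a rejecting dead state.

Remember how much of `bbba` the current input suffix matches. State q0 means no match yet; q1 means the last symbol is `b`; q2 means the last 2 symbols are `bb`; q3 means the last 3 symbols are `bbb`; q4 means the last 4 symbols are `bbba`. Only q4 accepts. On a mismatch, fall back to the longest proper suffix that is still a prefix of `bbba`.
With 5 states:
        a   b  
>  q0   q0  q1 
   q1   q0  q2 
   q2   q0  q3 
   q3   q4  q3 
 * q4   q0  q1 
(> = start, * = accepting)

start=q0; accept=q4; q0-a->q0; q0-b->q1; q1-a->q0; q1-b->q2; q2-a->q0; q2-b->q3; q3-a->q4; q3-b->q3; q4-a->q0; q4-b->q1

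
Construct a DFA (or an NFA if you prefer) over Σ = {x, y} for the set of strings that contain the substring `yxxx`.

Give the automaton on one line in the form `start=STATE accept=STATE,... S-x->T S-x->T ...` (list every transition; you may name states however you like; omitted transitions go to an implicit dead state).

start=S0 accept=S4 S0-x->S0 S0-y->S1 S1-x->S2 S1-y->S1 S2-x->S3 S2-y->S1 S3-x->S4 S3-y->S1 S4-x->S4 S4-y->S4

Track how much of `yxxx` has been matched so far: state S0 is no progress, S4 is the absorbing accept state reached once `yxxx` has occurred. Intermediate states record partial matches; on a mismatch, fall back to the longest reusable overlap.
With 5 states:
        x   y  
>  S0   S0  S1 
   S1   S2  S1 
   S2   S3  S1 
   S3   S4  S1 
 * S4   S4  S4 
(> = start, * = accepting)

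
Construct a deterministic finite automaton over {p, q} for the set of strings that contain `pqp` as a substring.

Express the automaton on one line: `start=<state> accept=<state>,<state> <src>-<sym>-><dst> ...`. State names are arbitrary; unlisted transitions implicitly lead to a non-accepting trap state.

start=A accept=D A-p->B A-q->A B-p->B B-q->C C-p->D C-q->A D-p->D D-q->D

States A..C record the length of the longest prefix of `pqp` that matches the current input suffix. Reaching D means `pqp` has been seen, and we stay there forever. Accept from D.
       p  q 
>  A   B  A 
   B   B  C 
   C   D  A 
 * D   D  D 
(> = start, * = accepting)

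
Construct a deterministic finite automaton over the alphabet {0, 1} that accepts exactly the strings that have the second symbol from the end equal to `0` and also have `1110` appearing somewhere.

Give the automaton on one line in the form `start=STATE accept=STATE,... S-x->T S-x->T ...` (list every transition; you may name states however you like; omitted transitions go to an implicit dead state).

start=q0 accept=q9,q10 q0-0->q1 q0-1->q2 q1-0->q3 q1-1->q4 q2-0->q5 q2-1->q6 q3-0->q3 q3-1->q4 q4-0->q5 q4-1->q6 q5-0->q3 q5-1->q4 q6-0->q5 q6-1->q7 q7-0->q8 q7-1->q7 q8-0->q9 q8-1->q10 q9-0->q9 q9-1->q10 q10-0->q8 q10-1->q11 q11-0->q8 q11-1->q11

Run two small machines in parallel and take their product. The first has 7 states tracking the last 2 symbols read; the second has 5 states tracking whether and how much of `1110` has been seen. A product state is a pair (one from each), accepting exactly when both do.
With 12 states:
          0    1  
>  q0     q1   q2 
   q1     q3   q4 
   q2     q5   q6 
   q3     q3   q4 
   q4     q5   q6 
   q5     q3   q4 
   q6     q5   q7 
   q7     q8   q7 
   q8     q9  q10 
 * q9     q9  q10 
 * q10    q8  q11 
   q11    q8  q11 
(> = start, * = accepting)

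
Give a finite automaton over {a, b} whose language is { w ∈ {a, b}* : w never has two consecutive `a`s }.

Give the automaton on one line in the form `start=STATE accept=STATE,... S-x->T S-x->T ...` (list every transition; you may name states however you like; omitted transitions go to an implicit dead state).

start=S0 accept=S0,S1 S0-a->S1 S0-b->S0 S1-a->S2 S1-b->S0 S2-a->S2 S2-b->S2

Track partial matches of the forbidden pattern `aa`. State S2 is a dead state reached once `aa` has occurred; every other state accepts. S0 means no part of `aa` is currently matched.
3 states suffice.
        a   b  
>* S0   S1  S0 
 * S1   S2  S0 
   S2   S2  S2 
(> = start, * = accepting)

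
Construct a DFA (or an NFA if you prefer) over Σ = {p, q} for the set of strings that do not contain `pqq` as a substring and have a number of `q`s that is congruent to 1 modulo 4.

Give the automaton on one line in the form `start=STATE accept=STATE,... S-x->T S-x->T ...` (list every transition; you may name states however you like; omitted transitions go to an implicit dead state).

Build one automaton per condition and run them in lockstep. The first has 4 states tracking partial matches of the forbidden pattern `pqq`; the second has 4 states tracking the count of `q`s modulo 4. A product state is a pair (one from each), accepting exactly when both do.
A 16-state machine:
          p    q  
>  s0     s1   s2 
   s1     s1   s3 
 * s2     s4   s5 
 * s3     s4   s6 
 * s4     s4   s7 
   s5     s8   s9 
   s6     s6  s10 
   s7     s8  s10 
   s8     s8  s11 
   s9    s12   s0 
   s10   s10  s13 
   s11   s12  s13 
   s12   s12  s14 
   s13   s13  s15 
   s14    s1  s15 
   s15   s15   s6 
(> = start, * = accepting)

start=s0 accept=s2,s3,s4 s0-p->s1 s0-q->s2 s1-p->s1 s1-q->s3 s2-p->s4 s2-q->s5 s3-p->s4 s3-q->s6 s4-p->s4 s4-q->s7 s5-p->s8 s5-q->s9 s6-p->s6 s6-q->s10 s7-p->s8 s7-q->s10 s8-p->s8 s8-q->s11 s9-p->s12 s9-q->s0 s10-p->s10 s10-q->s13 s11-p->s12 s11-q->s13 s12-p->s12 s12-q->s14 s13-p->s13 s13-q->s15 s14-p->s1 s14-q->s15 s15-p->s15 s15-q->s6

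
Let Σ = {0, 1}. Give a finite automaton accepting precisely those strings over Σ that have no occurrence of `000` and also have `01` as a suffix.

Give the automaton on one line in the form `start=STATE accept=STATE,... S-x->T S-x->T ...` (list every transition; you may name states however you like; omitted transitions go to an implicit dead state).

start=A accept=D A-0->B A-1->A B-0->C B-1->D C-0->E C-1->D D-0->B D-1->A E-0->E E-1->E

Build one automaton per condition and run them in lockstep. One (4 states) tracks partial matches of the forbidden pattern `000`; the other (3 states) tracks how much of the suffix `01` has currently been matched. Each combined state is a pair, one component from each; accept when both components accept. After merging equivalent states the machine shrinks.
A 5-state machine:
       0  1 
>  A   B  A 
   B   C  D 
   C   E  D 
 * D   B  A 
   E   E  E 
(> = start, * = accepting)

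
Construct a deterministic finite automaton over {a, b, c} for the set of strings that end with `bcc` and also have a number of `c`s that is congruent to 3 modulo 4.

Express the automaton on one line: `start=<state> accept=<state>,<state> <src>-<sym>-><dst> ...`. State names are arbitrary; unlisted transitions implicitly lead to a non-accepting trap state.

Handle the two conditions separately and then intersect. The first has 4 states tracking how much of the suffix `bcc` has currently been matched; the second has 4 states tracking the count of `c`s modulo 4. A product state is a pair (one from each), accepting exactly when both do. Equivalent product states are then merged.
7 states suffice.
        a   b   c  
>  s0   s0  s0  s1 
   s1   s1  s2  s3 
   s2   s1  s2  s4 
   s3   s3  s3  s5 
   s4   s3  s3  s6 
   s5   s5  s5  s0 
 * s6   s5  s5  s0 
(> = start, * = accepting)

start=s0 accept=s6 s0-a->s0 s0-b->s0 s0-c->s1 s1-a->s1 s1-b->s2 s1-c->s3 s2-a->s1 s2-b->s2 s2-c->s4 s3-a->s3 s3-b->s3 s3-c->s5 s4-a->s3 s4-b->s3 s4-c->s6 s5-a->s5 s5-b->s5 s5-c->s0 s6-a->s5 s6-b->s5 s6-c->s0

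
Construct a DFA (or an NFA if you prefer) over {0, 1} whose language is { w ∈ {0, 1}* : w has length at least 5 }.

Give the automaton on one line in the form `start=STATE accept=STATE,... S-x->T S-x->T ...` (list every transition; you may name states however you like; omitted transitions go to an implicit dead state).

We only need to distinguish lengths 0, 1, …, 5, and '>5'. Chain S0 → S1 → S2 → S3 → S4 → S5 → S6 on every symbol, with S6 looping. Accepting states: {S5, S6}.
        0   1  
>  S0   S1  S1 
   S1   S2  S2 
   S2   S3  S3 
   S3   S4  S4 
   S4   S5  S5 
 * S5   S6  S6 
 * S6   S6  S6 
(> = start, * = accepting)

start=S0 accept=S5,S6 S0-0->S1 S0-1->S1 S1-0->S2 S1-1->S2 S2-0->S3 S2-1->S3 S3-0->S4 S3-1->S4 S4-0->S5 S4-1->S5 S5-0->S6 S5-1->S6 S6-0->S6 S6-1->S6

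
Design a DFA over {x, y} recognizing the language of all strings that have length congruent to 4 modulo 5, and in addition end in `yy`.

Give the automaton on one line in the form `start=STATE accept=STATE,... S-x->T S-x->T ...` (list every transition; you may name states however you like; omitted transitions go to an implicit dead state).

start=q0 accept=q6 q0-x->q1 q0-y->q1 q1-x->q2 q1-y->q2 q2-x->q3 q2-y->q4 q3-x->q5 q3-y->q5 q4-x->q5 q4-y->q6 q5-x->q0 q5-y->q0 q6-x->q0 q6-y->q0

Build one automaton per condition and run them in lockstep. The first has 5 states tracking the input length modulo 5; the second has 3 states tracking how much of the suffix `yy` has currently been matched. A product state is a pair (one from each), accepting exactly when both do. Minimizing collapses redundant product states.
A 7-state machine:
        x   y  
>  q0   q1  q1 
   q1   q2  q2 
   q2   q3  q4 
   q3   q5  q5 
   q4   q5  q6 
   q5   q0  q0 
 * q6   q0  q0 
(> = start, * = accepting)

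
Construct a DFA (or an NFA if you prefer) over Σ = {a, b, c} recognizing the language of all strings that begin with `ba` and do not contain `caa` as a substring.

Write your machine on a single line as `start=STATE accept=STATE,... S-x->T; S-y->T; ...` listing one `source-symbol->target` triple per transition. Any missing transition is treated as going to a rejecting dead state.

Handle the two conditions separately and then intersect. One (4 states) tracks whether the input so far still matches the prefix `ba`; the other (4 states) tracks partial matches of the forbidden pattern `caa`. Each combined state is a pair, one component from each; accept when both components accept.
10 states suffice.
        a   b   c  
>  S0   S1  S2  S3 
   S1   S1  S1  S3 
   S2   S4  S1  S3 
   S3   S5  S1  S3 
 * S4   S4  S4  S6 
   S5   S7  S1  S3 
 * S6   S8  S4  S6 
   S7   S7  S7  S7 
 * S8   S9  S4  S6 
   S9   S9  S9  S9 
(> = start, * = accepting)

start=S0; accept=S4,S6,S8; S0-a->S1; S0-b->S2; S0-c->S3; S1-a->S1; S1-b->S1; S1-c->S3; S2-a->S4; S2-b->S1; S2-c->S3; S3-a->S5; S3-b->S1; S3-c->S3; S4-a->S4; S4-b->S4; S4-c->S6; S5-a->S7; S5-b->S1; S5-c->S3; S6-a->S8; S6-b->S4; S6-c->S6; S7-a->S7; S7-b->S7; S7-c->S7; S8-a->S9; S8-b->S4; S8-c->S6; S9-a->S9; S9-b->S9; S9-c->S9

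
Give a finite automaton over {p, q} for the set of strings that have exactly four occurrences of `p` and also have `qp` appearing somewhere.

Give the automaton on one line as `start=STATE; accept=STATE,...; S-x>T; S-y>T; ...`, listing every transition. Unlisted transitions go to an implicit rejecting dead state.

Handle the two conditions separately and then intersect. One (6 states) tracks the count of `p`s, saturating at 5; the other (3 states) tracks whether and how much of `qp` has been seen. Each combined state is a pair, one component from each; accept when both components accept. After merging equivalent states the machine shrinks.
A 10-state machine:
        p   q  
>  s0   s1  s2 
   s1   s3  s4 
   s2   s4  s2 
   s3   s5  s6 
   s4   s6  s4 
   s5   s7  s8 
   s6   s8  s6 
   s7   s7  s7 
   s8   s9  s8 
 * s9   s7  s9 
(> = start, * = accepting)

start=s0; accept=s9; s0-p>s1; s0-q>s2; s1-p>s3; s1-q>s4; s2-p>s4; s2-q>s2; s3-p>s5; s3-q>s6; s4-p>s6; s4-q>s4; s5-p>s7; s5-q>s8; s6-p>s8; s6-q>s6; s7-p>s7; s7-q>s7; s8-p>s9; s8-q>s8; s9-p>s7; s9-q>s9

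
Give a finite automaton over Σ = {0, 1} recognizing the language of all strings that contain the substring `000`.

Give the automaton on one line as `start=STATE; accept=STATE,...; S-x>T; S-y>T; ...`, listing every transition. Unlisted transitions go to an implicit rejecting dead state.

start=s0; accept=s3; s0-0>s1; s0-1>s0; s1-0>s2; s1-1>s0; s2-0>s3; s2-1>s0; s3-0>s3; s3-1>s3

Track how much of `000` has been matched so far: state s0 is no progress, s3 is the absorbing accept state reached once `000` has occurred. Intermediate states record partial matches; on a mismatch, fall back to the longest reusable overlap.
4 states suffice.
        0   1  
>  s0   s1  s0 
   s1   s2  s0 
   s2   s3  s0 
 * s3   s3  s3 
(> = start, * = accepting)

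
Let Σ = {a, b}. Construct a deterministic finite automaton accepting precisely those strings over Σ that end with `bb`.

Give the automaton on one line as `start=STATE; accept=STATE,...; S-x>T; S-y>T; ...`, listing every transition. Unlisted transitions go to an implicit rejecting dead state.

Remember how much of `bb` the current input suffix matches. State S0 means no match yet; S1 means the last symbol is `b`; S2 means the last 2 symbols are `bb`. Only S2 accepts. On a mismatch, fall back to the longest proper suffix that is still a prefix of `bb`.
3 states suffice.
        a   b  
>  S0   S0  S1 
   S1   S0  S2 
 * S2   S0  S2 
(> = start, * = accepting)

start=S0; accept=S2; S0-a>S0; S0-b>S1; S1-a>S0; S1-b>S2; S2-a>S0; S2-b>S2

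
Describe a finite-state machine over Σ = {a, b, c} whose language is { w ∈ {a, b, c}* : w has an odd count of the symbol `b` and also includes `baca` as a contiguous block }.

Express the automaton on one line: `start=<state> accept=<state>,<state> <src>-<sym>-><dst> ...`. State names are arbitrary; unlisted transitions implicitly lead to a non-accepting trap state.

start=q0 accept=q7 q0-a->q0 q0-b->q1 q0-c->q0 q1-a->q2 q1-b->q3 q1-c->q4 q2-a->q4 q2-b->q3 q2-c->q5 q3-a->q6 q3-b->q1 q3-c->q0 q4-a->q4 q4-b->q3 q4-c->q4 q5-a->q7 q5-b->q3 q5-c->q4 q6-a->q0 q6-b->q1 q6-c->q8 q7-a->q7 q7-b->q9 q7-c->q7 q8-a->q9 q8-b->q1 q8-c->q0 q9-a->q9 q9-b->q7 q9-c->q9

Run two small machines in parallel and take their product. The first has 2 states tracking the count of `b`s modulo 2; the second has 5 states tracking whether and how much of `baca` has been seen. A product state is a pair (one from each), accepting exactly when both do.
With 10 states:
        a   b   c  
>  q0   q0  q1  q0 
   q1   q2  q3  q4 
   q2   q4  q3  q5 
   q3   q6  q1  q0 
   q4   q4  q3  q4 
   q5   q7  q3  q4 
   q6   q0  q1  q8 
 * q7   q7  q9  q7 
   q8   q9  q1  q0 
   q9   q9  q7  q9 
(> = start, * = accepting)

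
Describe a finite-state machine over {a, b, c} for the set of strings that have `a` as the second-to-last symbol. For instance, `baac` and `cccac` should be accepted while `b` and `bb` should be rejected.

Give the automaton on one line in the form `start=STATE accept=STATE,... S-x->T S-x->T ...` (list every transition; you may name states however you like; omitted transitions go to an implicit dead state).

A DFA must remember the last 2 symbols (since which symbol is second-to-last isn't known until the input ends). Use one state per possible window of the last ≤2 symbols; accept from those whose window starts with `a`.
With 13 states:
          a    b    c  
>  S0     S1   S2   S3 
   S1     S4   S5   S6 
   S2     S7   S8   S9 
   S3    S10  S11  S12 
 * S4     S4   S5   S6 
 * S5     S7   S8   S9 
 * S6    S10  S11  S12 
   S7     S4   S5   S6 
   S8     S7   S8   S9 
   S9    S10  S11  S12 
   S10    S4   S5   S6 
   S11    S7   S8   S9 
   S12   S10  S11  S12 
(> = start, * = accepting)

start=S0 accept=S4,S5,S6 S0-a->S1 S0-b->S2 S0-c->S3 S1-a->S4 S1-b->S5 S1-c->S6 S2-a->S7 S2-b->S8 S2-c->S9 S3-a->S10 S3-b->S11 S3-c->S12 S4-a->S4 S4-b->S5 S4-c->S6 S5-a->S7 S5-b->S8 S5-c->S9 S6-a->S10 S6-b->S11 S6-c->S12 S7-a->S4 S7-b->S5 S7-c->S6 S8-a->S7 S8-b->S8 S8-c->S9 S9-a->S10 S9-b->S11 S9-c->S12 S10-a->S4 S10-b->S5 S10-c->S6 S11-a->S7 S11-b->S8 S11-c->S9 S12-a->S10 S12-b->S11 S12-c->S12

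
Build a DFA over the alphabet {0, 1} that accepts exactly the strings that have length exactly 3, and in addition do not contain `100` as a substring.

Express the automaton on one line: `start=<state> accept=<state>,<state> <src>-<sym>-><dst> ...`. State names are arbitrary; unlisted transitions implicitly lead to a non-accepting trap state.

start=q0 accept=q5 q0-0->q1 q0-1->q2 q1-0->q3 q1-1->q3 q2-0->q4 q2-1->q3 q3-0->q5 q3-1->q5 q4-0->q6 q4-1->q5 q5-0->q6 q5-1->q6 q6-0->q6 q6-1->q6

Run two small machines in parallel and take their product. One (5 states) tracks the input length, saturating at 4; the other (4 states) tracks partial matches of the forbidden pattern `100`. Each combined state is a pair, one component from each; accept when both components accept. Equivalent product states are then merged.
7 states suffice.
        0   1  
>  q0   q1  q2 
   q1   q3  q3 
   q2   q4  q3 
   q3   q5  q5 
   q4   q6  q5 
 * q5   q6  q6 
   q6   q6  q6 
(> = start, * = accepting)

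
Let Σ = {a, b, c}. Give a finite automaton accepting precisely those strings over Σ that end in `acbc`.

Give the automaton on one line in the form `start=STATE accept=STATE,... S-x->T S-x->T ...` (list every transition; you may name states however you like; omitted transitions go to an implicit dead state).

start=s0 accept=s4 s0-a->s1 s0-b->s0 s0-c->s0 s1-a->s1 s1-b->s0 s1-c->s2 s2-a->s1 s2-b->s3 s2-c->s0 s3-a->s1 s3-b->s0 s3-c->s4 s4-a->s1 s4-b->s0 s4-c->s0

Let each state record the length of the longest suffix of the input read so far that is also a prefix of `acbc`. s1 means the last symbol is `a`; s2 means the last 2 symbols are `ac`; s3 means the last 3 symbols are `acb`; s4 means the last 4 symbols are `acbc`. Accept only at s4, where the string currently ends in `acbc`.
        a   b   c  
>  s0   s1  s0  s0 
   s1   s1  s0  s2 
   s2   s1  s3  s0 
   s3   s1  s0  s4 
 * s4   s1  s0  s0 
(> = start, * = accepting)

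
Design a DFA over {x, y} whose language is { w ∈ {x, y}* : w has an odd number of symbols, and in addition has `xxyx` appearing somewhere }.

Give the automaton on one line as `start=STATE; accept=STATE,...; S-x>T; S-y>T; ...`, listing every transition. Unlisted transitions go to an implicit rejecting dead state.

start=S0; accept=S9; S0-x>S1; S0-y>S2; S1-x>S3; S1-y>S0; S2-x>S4; S2-y>S0; S3-x>S5; S3-y>S6; S4-x>S5; S4-y>S2; S5-x>S3; S5-y>S7; S6-x>S8; S6-y>S0; S7-x>S9; S7-y>S2; S8-x>S9; S8-y>S9; S9-x>S8; S9-y>S8

Build one automaton per condition and run them in lockstep. The first has 2 states tracking the input length modulo 2; the second has 5 states tracking whether and how much of `xxyx` has been seen. A product state is a pair (one from each), accepting exactly when both do.
        x   y  
>  S0   S1  S2 
   S1   S3  S0 
   S2   S4  S0 
   S3   S5  S6 
   S4   S5  S2 
   S5   S3  S7 
   S6   S8  S0 
   S7   S9  S2 
   S8   S9  S9 
 * S9   S8  S8 
(> = start, * = accepting)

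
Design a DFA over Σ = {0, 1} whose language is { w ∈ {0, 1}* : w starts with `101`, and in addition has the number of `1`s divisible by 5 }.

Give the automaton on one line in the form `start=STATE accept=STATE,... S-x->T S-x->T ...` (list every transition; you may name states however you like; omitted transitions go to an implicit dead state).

start=S0 accept=S11 S0-0->S1 S0-1->S2 S1-0->S1 S1-1->S3 S2-0->S4 S2-1->S5 S3-0->S3 S3-1->S5 S4-0->S3 S4-1->S6 S5-0->S5 S5-1->S7 S6-0->S6 S6-1->S8 S7-0->S7 S7-1->S9 S8-0->S8 S8-1->S10 S9-0->S9 S9-1->S1 S10-0->S10 S10-1->S11 S11-0->S11 S11-1->S12 S12-0->S12 S12-1->S6

Build one automaton per condition and run them in lockstep. One (5 states) tracks whether the input so far still matches the prefix `101`; the other (5 states) tracks the count of `1`s modulo 5. Each combined state is a pair, one component from each; accept when both components accept.
A 13-state machine:
          0    1  
>  S0     S1   S2 
   S1     S1   S3 
   S2     S4   S5 
   S3     S3   S5 
   S4     S3   S6 
   S5     S5   S7 
   S6     S6   S8 
   S7     S7   S9 
   S8     S8  S10 
   S9     S9   S1 
   S10   S10  S11 
 * S11   S11  S12 
   S12   S12   S6 
(> = start, * = accepting)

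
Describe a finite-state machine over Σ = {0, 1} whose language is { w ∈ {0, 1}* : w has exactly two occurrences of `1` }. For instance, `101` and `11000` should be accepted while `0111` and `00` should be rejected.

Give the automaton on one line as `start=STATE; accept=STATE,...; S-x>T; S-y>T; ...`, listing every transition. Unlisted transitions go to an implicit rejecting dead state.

start=A; accept=C; A-0>A; A-1>B; B-0>B; B-1>C; C-0>C; C-1>D; D-0>D; D-1>D

Count `1`s, saturating at 3: states A through C mean 0 through 2 `1`s seen; D means more than 2. Each `1` increments (capped at D); other symbols loop. Accept from {C}.
       0  1 
>  A   A  B 
   B   B  C 
 * C   C  D 
   D   D  D 
(> = start, * = accepting)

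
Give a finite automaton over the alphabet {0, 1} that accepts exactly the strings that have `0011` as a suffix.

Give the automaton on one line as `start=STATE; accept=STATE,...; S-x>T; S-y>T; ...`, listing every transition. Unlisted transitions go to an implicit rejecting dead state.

start=A; accept=E; A-0>B; A-1>A; B-0>C; B-1>A; C-0>C; C-1>D; D-0>B; D-1>E; E-0>B; E-1>A

Let each state record the length of the longest suffix of the input read so far that is also a prefix of `0011`. B means the last symbol is `0`; C means the last 2 symbols are `00`; D means the last 3 symbols are `001`; E means the last 4 symbols are `0011`. Accept only at E, where the string currently ends in `0011`.
       0  1 
>  A   B  A 
   B   C  A 
   C   C  D 
   D   B  E 
 * E   B  A 
(> = start, * = accepting)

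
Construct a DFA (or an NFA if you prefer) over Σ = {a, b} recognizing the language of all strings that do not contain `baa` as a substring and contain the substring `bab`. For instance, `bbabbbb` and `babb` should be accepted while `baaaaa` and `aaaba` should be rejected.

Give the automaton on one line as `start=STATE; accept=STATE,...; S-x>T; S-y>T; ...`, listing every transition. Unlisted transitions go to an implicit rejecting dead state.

start=q0; accept=q4,q5; q0-a>q0; q0-b>q1; q1-a>q2; q1-b>q1; q2-a>q3; q2-b>q4; q3-a>q3; q3-b>q3; q4-a>q5; q4-b>q4; q5-a>q3; q5-b>q4

Run two small machines in parallel and take their product. The first has 4 states tracking partial matches of the forbidden pattern `baa`; the second has 4 states tracking whether and how much of `bab` has been seen. A product state is a pair (one from each), accepting exactly when both do. Minimizing collapses redundant product states.
        a   b  
>  q0   q0  q1 
   q1   q2  q1 
   q2   q3  q4 
   q3   q3  q3 
 * q4   q5  q4 
 * q5   q3  q4 
(> = start, * = accepting)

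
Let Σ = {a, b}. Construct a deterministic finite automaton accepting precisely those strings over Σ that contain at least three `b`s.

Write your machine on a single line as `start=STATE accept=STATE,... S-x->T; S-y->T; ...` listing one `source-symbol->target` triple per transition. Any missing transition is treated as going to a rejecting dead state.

start=s0; accept=s3,s4; s0-a->s0; s0-b->s1; s1-a->s1; s1-b->s2; s2-a->s2; s2-b->s3; s3-a->s3; s3-b->s4; s4-a->s4; s4-b->s4

Only the number of `b`s matters, and only up to 4. Make a chain s0 → s1 → s2 → s3 → s4 advanced by each `b` (with s4 absorbing); every other symbol self-loops. The accepting set is {s3, s4}.
With 5 states:
        a   b  
>  s0   s0  s1 
   s1   s1  s2 
   s2   s2  s3 
 * s3   s3  s4 
 * s4   s4  s4 
(> = start, * = accepting)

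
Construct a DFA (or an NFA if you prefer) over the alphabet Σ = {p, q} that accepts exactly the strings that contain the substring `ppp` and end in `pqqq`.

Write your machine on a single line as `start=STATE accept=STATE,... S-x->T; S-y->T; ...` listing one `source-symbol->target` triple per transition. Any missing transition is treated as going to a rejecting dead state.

start=A; accept=G; A-p->B; A-q->A; B-p->C; B-q->A; C-p->D; C-q->A; D-p->D; D-q->E; E-p->D; E-q->F; F-p->D; F-q->G; G-p->D; G-q->H; H-p->D; H-q->H

Build one automaton per condition and run them in lockstep. The first has 4 states tracking whether and how much of `ppp` has been seen; the second has 5 states tracking how much of the suffix `pqqq` has currently been matched. A product state is a pair (one from each), accepting exactly when both do. Equivalent product states are then merged.
       p  q 
>  A   B  A 
   B   C  A 
   C   D  A 
   D   D  E 
   E   D  F 
   F   D  G 
 * G   D  H 
   H   D  H 
(> = start, * = accepting)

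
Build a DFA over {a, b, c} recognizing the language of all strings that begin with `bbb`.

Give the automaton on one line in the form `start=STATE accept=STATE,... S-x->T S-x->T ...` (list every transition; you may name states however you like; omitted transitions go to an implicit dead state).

Walk along `bbb` while the input agrees: from q0 take `b` to q1, and so on. Any deviation drops to the rejecting sink q4. Once q3 is reached the prefix is confirmed and every continuation is accepted.
A 5-state machine:
        a   b   c  
>  q0   q4  q1  q4 
   q1   q4  q2  q4 
   q2   q4  q3  q4 
 * q3   q3  q3  q3 
   q4   q4  q4  q4 
(> = start, * = accepting)

start=q0 accept=q3 q0-a->q4 q0-b->q1 q0-c->q4 q1-a->q4 q1-b->q2 q1-c->q4 q2-a->q4 q2-b->q3 q2-c->q4 q3-a->q3 q3-b->q3 q3-c->q3 q4-a->q4 q4-b->q4 q4-c->q4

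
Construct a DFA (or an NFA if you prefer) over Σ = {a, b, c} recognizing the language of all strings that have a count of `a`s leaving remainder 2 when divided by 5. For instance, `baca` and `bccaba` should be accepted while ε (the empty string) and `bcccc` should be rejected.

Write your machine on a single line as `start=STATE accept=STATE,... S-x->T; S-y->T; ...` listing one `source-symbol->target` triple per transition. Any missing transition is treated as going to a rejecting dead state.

Keep the running count of `a`s modulo 5: each `a` advances along the cycle s0 → s1 → s2 → s3 → s4 → s0 while other symbols loop. Accept at s2.
5 states suffice.
        a   b   c  
>  s0   s1  s0  s0 
   s1   s2  s1  s1 
 * s2   s3  s2  s2 
   s3   s4  s3  s3 
   s4   s0  s4  s4 
(> = start, * = accepting)

start=s0; accept=s2; s0-a->s1; s0-b->s0; s0-c->s0; s1-a->s2; s1-b->s1; s1-c->s1; s2-a->s3; s2-b->s2; s2-c->s2; s3-a->s4; s3-b->s3; s3-c->s3; s4-a->s0; s4-b->s4; s4-c->s4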